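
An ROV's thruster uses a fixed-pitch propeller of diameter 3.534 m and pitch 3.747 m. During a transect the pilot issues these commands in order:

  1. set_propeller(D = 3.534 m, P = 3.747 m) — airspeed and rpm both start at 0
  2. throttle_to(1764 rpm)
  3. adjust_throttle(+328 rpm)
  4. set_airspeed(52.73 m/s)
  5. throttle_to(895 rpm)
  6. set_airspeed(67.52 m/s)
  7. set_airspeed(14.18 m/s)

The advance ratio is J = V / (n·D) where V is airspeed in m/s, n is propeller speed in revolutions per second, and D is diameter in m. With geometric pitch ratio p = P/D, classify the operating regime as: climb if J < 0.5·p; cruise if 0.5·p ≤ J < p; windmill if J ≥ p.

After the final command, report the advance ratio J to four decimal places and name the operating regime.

J = 0.2690, regime = climb

set_propeller: D = 3.534 m, P = 3.747 m (p = P/D = 1.060272); state ← (V=0, rpm=0)
throttle_to(1764): rpm ← 1764
adjust_throttle(+328): rpm ← 1764 +328 = 2092
set_airspeed(52.73): V ← 52.73 m/s
throttle_to(895): rpm ← 895
set_airspeed(67.52): V ← 67.52 m/s
set_airspeed(14.18): V ← 14.18 m/s
final state: V = 14.18 m/s, rpm = 895 → n = rpm/60 = 14.916667 rev/s
J = V / (n·D) = 14.18 / (14.916667 × 3.534) = 0.268991
regime bands: climb J<0.5301 | cruise [0.5301, 1.0603) | windmill J≥1.0603
J = 0.2690 → climb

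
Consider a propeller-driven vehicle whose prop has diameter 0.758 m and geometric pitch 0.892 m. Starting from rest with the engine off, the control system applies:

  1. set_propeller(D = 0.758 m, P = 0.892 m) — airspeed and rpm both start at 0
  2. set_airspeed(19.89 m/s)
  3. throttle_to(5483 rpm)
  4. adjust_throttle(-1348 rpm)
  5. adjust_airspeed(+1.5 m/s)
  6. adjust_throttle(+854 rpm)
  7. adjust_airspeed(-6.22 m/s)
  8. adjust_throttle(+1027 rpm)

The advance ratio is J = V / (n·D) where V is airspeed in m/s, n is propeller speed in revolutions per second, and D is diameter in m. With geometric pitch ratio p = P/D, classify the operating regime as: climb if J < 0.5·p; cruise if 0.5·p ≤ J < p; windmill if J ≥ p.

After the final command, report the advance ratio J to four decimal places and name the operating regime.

J = 0.1996, regime = climb

set_propeller: D = 0.758 m, P = 0.892 m (p = P/D = 1.176781); state ← (V=0, rpm=0)
set_airspeed(19.89): V ← 19.89 m/s
throttle_to(5483): rpm ← 5483
adjust_throttle(-1348): rpm ← 5483 -1348 = 4135
adjust_airspeed(+1.5): V ← 19.89 +1.5 = 21.39 m/s
adjust_throttle(+854): rpm ← 4135 +854 = 4989
adjust_airspeed(-6.22): V ← 21.39 -6.22 = 15.17 m/s
adjust_throttle(+1027): rpm ← 4989 +1027 = 6016
final state: V = 15.17 m/s, rpm = 6016 → n = rpm/60 = 100.266667 rev/s
J = V / (n·D) = 15.17 / (100.266667 × 0.758) = 0.199600
regime bands: climb J<0.5884 | cruise [0.5884, 1.1768) | windmill J≥1.1768
J = 0.1996 → climb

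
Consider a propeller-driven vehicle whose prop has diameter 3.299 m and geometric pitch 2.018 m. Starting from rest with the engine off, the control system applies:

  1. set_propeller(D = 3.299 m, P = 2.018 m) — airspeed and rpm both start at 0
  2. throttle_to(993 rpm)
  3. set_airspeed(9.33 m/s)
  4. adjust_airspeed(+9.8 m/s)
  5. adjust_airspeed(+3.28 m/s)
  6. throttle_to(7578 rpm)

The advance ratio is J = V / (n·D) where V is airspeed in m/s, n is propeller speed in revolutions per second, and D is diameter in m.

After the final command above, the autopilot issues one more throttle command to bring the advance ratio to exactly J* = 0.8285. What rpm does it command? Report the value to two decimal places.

rpm = 491.95

set_propeller: D = 3.299 m, P = 2.018 m (p = P/D = 0.611701); state ← (V=0, rpm=0)
throttle_to(993): rpm ← 993
set_airspeed(9.33): V ← 9.33 m/s
adjust_airspeed(+9.8): V ← 9.33 +9.8 = 19.13 m/s
adjust_airspeed(+3.28): V ← 19.13 +3.28 = 22.41 m/s
throttle_to(7578): rpm ← 7578
final state: V = 22.41 m/s, rpm = 7578 → n = rpm/60 = 126.300000 rev/s
target J* = 0.8285; solve J* = V/(n·D) for n: n = V/(J*·D) = 22.41/(0.8285 × 3.299) = 8.199116 rev/s
rpm = 60·n = 491.946957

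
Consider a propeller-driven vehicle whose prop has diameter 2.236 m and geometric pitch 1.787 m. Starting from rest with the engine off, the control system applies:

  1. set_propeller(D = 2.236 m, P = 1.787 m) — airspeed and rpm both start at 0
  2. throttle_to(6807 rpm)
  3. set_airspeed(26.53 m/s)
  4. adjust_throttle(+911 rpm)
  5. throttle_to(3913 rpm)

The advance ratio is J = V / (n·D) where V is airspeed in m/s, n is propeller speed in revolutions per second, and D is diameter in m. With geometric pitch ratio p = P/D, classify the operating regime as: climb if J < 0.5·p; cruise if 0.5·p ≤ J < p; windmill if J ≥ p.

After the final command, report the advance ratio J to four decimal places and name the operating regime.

J = 0.1819, regime = climb

set_propeller: D = 2.236 m, P = 1.787 m (p = P/D = 0.799195); state ← (V=0, rpm=0)
throttle_to(6807): rpm ← 6807
set_airspeed(26.53): V ← 26.53 m/s
adjust_throttle(+911): rpm ← 6807 +911 = 7718
throttle_to(3913): rpm ← 3913
final state: V = 26.53 m/s, rpm = 3913 → n = rpm/60 = 65.216667 rev/s
J = V / (n·D) = 26.53 / (65.216667 × 2.236) = 0.181931
regime bands: climb J<0.3996 | cruise [0.3996, 0.7992) | windmill J≥0.7992
J = 0.1819 → climb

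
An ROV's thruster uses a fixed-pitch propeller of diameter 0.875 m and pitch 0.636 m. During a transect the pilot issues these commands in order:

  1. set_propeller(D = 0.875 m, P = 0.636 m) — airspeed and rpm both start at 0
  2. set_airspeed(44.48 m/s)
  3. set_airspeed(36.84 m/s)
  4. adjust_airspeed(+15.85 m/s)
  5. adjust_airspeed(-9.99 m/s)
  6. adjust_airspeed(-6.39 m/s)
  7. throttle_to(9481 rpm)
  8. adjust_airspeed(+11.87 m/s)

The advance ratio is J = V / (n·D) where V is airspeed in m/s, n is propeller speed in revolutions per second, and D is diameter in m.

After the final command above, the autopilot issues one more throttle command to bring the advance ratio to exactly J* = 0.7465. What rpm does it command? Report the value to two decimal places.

set_propeller: D = 0.875 m, P = 0.636 m (p = P/D = 0.726857); state ← (V=0, rpm=0)
set_airspeed(44.48): V ← 44.48 m/s
set_airspeed(36.84): V ← 36.84 m/s
adjust_airspeed(+15.85): V ← 36.84 +15.85 = 52.69 m/s
adjust_airspeed(-9.99): V ← 52.69 -9.99 = 42.7 m/s
adjust_airspeed(-6.39): V ← 42.7 -6.39 = 36.31 m/s
throttle_to(9481): rpm ← 9481
adjust_airspeed(+11.87): V ← 36.31 +11.87 = 48.18 m/s
final state: V = 48.18 m/s, rpm = 9481 → n = rpm/60 = 158.016667 rev/s
target J* = 0.7465; solve J* = V/(n·D) for n: n = V/(J*·D) = 48.18/(0.7465 × 0.875) = 73.761363 rev/s
rpm = 60·n = 4425.681753

rpm = 4425.68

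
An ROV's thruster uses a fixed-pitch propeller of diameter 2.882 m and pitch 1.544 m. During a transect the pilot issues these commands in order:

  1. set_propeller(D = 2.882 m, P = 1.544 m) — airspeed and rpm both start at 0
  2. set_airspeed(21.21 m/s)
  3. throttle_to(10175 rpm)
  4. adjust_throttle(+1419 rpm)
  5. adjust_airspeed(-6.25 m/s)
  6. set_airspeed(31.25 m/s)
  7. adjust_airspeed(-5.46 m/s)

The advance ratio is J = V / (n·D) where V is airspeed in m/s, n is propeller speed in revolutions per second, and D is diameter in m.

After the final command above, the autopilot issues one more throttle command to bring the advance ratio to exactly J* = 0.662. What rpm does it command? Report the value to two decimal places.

rpm = 811.06

set_propeller: D = 2.882 m, P = 1.544 m (p = P/D = 0.535739); state ← (V=0, rpm=0)
set_airspeed(21.21): V ← 21.21 m/s
throttle_to(10175): rpm ← 10175
adjust_throttle(+1419): rpm ← 10175 +1419 = 11594
adjust_airspeed(-6.25): V ← 21.21 -6.25 = 14.96 m/s
set_airspeed(31.25): V ← 31.25 m/s
adjust_airspeed(-5.46): V ← 31.25 -5.46 = 25.79 m/s
final state: V = 25.79 m/s, rpm = 11594 → n = rpm/60 = 193.233333 rev/s
target J* = 0.662; solve J* = V/(n·D) for n: n = V/(J*·D) = 25.79/(0.662 × 2.882) = 13.517593 rev/s
rpm = 60·n = 811.055599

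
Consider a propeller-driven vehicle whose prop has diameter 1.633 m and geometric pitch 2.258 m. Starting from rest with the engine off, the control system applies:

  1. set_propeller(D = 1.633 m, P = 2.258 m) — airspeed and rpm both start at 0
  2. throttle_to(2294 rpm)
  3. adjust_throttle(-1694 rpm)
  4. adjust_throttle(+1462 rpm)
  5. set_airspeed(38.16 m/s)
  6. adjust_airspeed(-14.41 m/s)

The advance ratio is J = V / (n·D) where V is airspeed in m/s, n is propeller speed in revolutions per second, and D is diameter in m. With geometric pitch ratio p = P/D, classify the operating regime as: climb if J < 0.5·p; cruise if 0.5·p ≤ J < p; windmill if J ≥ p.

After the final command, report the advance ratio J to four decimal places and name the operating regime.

set_propeller: D = 1.633 m, P = 2.258 m (p = P/D = 1.382731); state ← (V=0, rpm=0)
throttle_to(2294): rpm ← 2294
adjust_throttle(-1694): rpm ← 2294 -1694 = 600
adjust_throttle(+1462): rpm ← 600 +1462 = 2062
set_airspeed(38.16): V ← 38.16 m/s
adjust_airspeed(-14.41): V ← 38.16 -14.41 = 23.75 m/s
final state: V = 23.75 m/s, rpm = 2062 → n = rpm/60 = 34.366667 rev/s
J = V / (n·D) = 23.75 / (34.366667 × 1.633) = 0.423195
regime bands: climb J<0.6914 | cruise [0.6914, 1.3827) | windmill J≥1.3827
J = 0.4232 → climb

J = 0.4232, regime = climb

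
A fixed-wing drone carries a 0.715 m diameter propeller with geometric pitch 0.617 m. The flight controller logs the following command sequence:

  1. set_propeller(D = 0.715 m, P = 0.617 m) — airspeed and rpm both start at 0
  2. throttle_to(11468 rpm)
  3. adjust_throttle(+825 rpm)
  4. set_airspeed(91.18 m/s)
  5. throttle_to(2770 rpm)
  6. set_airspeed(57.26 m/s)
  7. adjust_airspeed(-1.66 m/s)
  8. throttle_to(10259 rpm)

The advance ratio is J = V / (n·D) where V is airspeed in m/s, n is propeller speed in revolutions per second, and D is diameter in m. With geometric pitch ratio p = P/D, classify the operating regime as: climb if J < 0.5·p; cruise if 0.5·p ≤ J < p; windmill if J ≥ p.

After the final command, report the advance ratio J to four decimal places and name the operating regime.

J = 0.4548, regime = cruise

set_propeller: D = 0.715 m, P = 0.617 m (p = P/D = 0.862937); state ← (V=0, rpm=0)
throttle_to(11468): rpm ← 11468
adjust_throttle(+825): rpm ← 11468 +825 = 12293
set_airspeed(91.18): V ← 91.18 m/s
throttle_to(2770): rpm ← 2770
set_airspeed(57.26): V ← 57.26 m/s
adjust_airspeed(-1.66): V ← 57.26 -1.66 = 55.6 m/s
throttle_to(10259): rpm ← 10259
final state: V = 55.6 m/s, rpm = 10259 → n = rpm/60 = 170.983333 rev/s
J = V / (n·D) = 55.6 / (170.983333 × 0.715) = 0.454794
regime bands: climb J<0.4315 | cruise [0.4315, 0.8629) | windmill J≥0.8629
J = 0.4548 → cruise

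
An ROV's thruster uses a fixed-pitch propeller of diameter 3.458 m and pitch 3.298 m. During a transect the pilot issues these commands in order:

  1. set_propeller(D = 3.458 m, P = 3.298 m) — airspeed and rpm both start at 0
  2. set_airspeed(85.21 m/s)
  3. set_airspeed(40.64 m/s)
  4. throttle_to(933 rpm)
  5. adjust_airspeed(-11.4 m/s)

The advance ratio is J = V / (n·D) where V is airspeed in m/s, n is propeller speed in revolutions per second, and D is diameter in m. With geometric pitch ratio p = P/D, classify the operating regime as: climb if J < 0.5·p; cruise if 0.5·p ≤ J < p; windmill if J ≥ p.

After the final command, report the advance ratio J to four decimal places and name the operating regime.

set_propeller: D = 3.458 m, P = 3.298 m (p = P/D = 0.953730); state ← (V=0, rpm=0)
set_airspeed(85.21): V ← 85.21 m/s
set_airspeed(40.64): V ← 40.64 m/s
throttle_to(933): rpm ← 933
adjust_airspeed(-11.4): V ← 40.64 -11.4 = 29.24 m/s
final state: V = 29.24 m/s, rpm = 933 → n = rpm/60 = 15.550000 rev/s
J = V / (n·D) = 29.24 / (15.550000 × 3.458) = 0.543778
regime bands: climb J<0.4769 | cruise [0.4769, 0.9537) | windmill J≥0.9537
J = 0.5438 → cruise

J = 0.5438, regime = cruise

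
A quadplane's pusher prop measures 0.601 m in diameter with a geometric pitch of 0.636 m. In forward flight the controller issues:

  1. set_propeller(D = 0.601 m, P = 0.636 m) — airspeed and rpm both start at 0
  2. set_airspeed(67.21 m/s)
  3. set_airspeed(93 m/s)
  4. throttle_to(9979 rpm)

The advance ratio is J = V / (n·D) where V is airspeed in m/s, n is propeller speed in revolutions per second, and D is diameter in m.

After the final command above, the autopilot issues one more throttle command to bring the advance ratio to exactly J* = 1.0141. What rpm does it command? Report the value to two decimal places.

set_propeller: D = 0.601 m, P = 0.636 m (p = P/D = 1.058236); state ← (V=0, rpm=0)
set_airspeed(67.21): V ← 67.21 m/s
set_airspeed(93): V ← 93 m/s
throttle_to(9979): rpm ← 9979
final state: V = 93 m/s, rpm = 9979 → n = rpm/60 = 166.316667 rev/s
target J* = 1.0141; solve J* = V/(n·D) for n: n = V/(J*·D) = 93/(1.0141 × 0.601) = 152.590569 rev/s
rpm = 60·n = 9155.434169

rpm = 9155.43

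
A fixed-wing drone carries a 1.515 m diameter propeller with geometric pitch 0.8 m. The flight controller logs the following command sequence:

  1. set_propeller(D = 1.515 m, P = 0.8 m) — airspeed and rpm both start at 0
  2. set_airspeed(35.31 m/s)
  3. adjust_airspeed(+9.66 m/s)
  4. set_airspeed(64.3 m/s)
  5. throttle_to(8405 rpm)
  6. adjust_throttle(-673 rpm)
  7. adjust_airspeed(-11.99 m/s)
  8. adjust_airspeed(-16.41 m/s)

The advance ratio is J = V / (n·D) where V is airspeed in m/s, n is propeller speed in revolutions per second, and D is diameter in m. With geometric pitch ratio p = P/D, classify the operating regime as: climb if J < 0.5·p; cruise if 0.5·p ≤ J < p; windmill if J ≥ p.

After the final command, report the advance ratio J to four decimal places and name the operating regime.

J = 0.1839, regime = climb

set_propeller: D = 1.515 m, P = 0.8 m (p = P/D = 0.528053); state ← (V=0, rpm=0)
set_airspeed(35.31): V ← 35.31 m/s
adjust_airspeed(+9.66): V ← 35.31 +9.66 = 44.97 m/s
set_airspeed(64.3): V ← 64.3 m/s
throttle_to(8405): rpm ← 8405
adjust_throttle(-673): rpm ← 8405 -673 = 7732
adjust_airspeed(-11.99): V ← 64.3 -11.99 = 52.31 m/s
adjust_airspeed(-16.41): V ← 52.31 -16.41 = 35.9 m/s
final state: V = 35.9 m/s, rpm = 7732 → n = rpm/60 = 128.866667 rev/s
J = V / (n·D) = 35.9 / (128.866667 × 1.515) = 0.183883
regime bands: climb J<0.2640 | cruise [0.2640, 0.5281) | windmill J≥0.5281
J = 0.1839 → climb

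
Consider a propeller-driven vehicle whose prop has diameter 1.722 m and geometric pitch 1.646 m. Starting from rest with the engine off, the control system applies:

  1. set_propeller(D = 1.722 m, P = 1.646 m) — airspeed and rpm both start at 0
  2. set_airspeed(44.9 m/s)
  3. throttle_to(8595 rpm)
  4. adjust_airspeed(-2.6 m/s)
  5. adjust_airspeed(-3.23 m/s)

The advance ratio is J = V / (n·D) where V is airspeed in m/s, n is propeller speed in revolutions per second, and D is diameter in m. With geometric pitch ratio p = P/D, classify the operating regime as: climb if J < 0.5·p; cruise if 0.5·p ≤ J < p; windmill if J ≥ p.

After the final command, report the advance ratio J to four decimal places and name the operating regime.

set_propeller: D = 1.722 m, P = 1.646 m (p = P/D = 0.955865); state ← (V=0, rpm=0)
set_airspeed(44.9): V ← 44.9 m/s
throttle_to(8595): rpm ← 8595
adjust_airspeed(-2.6): V ← 44.9 -2.6 = 42.3 m/s
adjust_airspeed(-3.23): V ← 42.3 -3.23 = 39.07 m/s
final state: V = 39.07 m/s, rpm = 8595 → n = rpm/60 = 143.250000 rev/s
J = V / (n·D) = 39.07 / (143.250000 × 1.722) = 0.158386
regime bands: climb J<0.4779 | cruise [0.4779, 0.9559) | windmill J≥0.9559
J = 0.1584 → climb

J = 0.1584, regime = climb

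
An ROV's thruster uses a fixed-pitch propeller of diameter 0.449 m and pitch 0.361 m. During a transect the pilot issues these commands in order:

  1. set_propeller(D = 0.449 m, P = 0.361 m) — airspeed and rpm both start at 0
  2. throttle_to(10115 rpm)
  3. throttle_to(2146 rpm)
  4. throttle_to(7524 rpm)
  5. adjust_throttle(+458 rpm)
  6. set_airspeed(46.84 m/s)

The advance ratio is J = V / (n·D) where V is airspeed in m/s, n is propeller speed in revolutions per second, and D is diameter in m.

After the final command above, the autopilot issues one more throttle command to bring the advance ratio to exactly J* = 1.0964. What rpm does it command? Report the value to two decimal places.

set_propeller: D = 0.449 m, P = 0.361 m (p = P/D = 0.804009); state ← (V=0, rpm=0)
throttle_to(10115): rpm ← 10115
throttle_to(2146): rpm ← 2146
throttle_to(7524): rpm ← 7524
adjust_throttle(+458): rpm ← 7524 +458 = 7982
set_airspeed(46.84): V ← 46.84 m/s
final state: V = 46.84 m/s, rpm = 7982 → n = rpm/60 = 133.033333 rev/s
target J* = 1.0964; solve J* = V/(n·D) for n: n = V/(J*·D) = 46.84/(1.0964 × 0.449) = 95.148406 rev/s
rpm = 60·n = 5708.904380

rpm = 5708.90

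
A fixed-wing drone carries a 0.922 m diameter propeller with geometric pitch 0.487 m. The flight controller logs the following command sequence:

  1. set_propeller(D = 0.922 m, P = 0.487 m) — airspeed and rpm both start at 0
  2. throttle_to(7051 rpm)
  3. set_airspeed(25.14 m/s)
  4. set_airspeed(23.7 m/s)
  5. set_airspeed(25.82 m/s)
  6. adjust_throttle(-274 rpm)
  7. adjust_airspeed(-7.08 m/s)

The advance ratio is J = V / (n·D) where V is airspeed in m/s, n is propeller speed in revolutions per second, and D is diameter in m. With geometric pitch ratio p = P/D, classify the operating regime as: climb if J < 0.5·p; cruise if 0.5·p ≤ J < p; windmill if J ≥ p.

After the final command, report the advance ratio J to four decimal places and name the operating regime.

set_propeller: D = 0.922 m, P = 0.487 m (p = P/D = 0.528200); state ← (V=0, rpm=0)
throttle_to(7051): rpm ← 7051
set_airspeed(25.14): V ← 25.14 m/s
set_airspeed(23.7): V ← 23.7 m/s
set_airspeed(25.82): V ← 25.82 m/s
adjust_throttle(-274): rpm ← 7051 -274 = 6777
adjust_airspeed(-7.08): V ← 25.82 -7.08 = 18.74 m/s
final state: V = 18.74 m/s, rpm = 6777 → n = rpm/60 = 112.950000 rev/s
J = V / (n·D) = 18.74 / (112.950000 × 0.922) = 0.179950
regime bands: climb J<0.2641 | cruise [0.2641, 0.5282) | windmill J≥0.5282
J = 0.1800 → climb

J = 0.1800, regime = climb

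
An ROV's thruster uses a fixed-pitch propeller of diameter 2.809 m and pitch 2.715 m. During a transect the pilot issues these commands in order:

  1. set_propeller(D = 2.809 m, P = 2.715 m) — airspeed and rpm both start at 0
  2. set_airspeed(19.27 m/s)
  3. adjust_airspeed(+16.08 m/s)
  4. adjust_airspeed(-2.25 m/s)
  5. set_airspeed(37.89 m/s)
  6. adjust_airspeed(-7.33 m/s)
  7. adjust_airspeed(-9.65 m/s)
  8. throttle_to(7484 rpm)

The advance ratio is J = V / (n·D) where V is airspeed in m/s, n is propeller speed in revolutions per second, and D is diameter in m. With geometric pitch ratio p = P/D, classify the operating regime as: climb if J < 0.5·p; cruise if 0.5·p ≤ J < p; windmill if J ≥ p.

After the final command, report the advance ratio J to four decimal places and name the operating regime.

J = 0.0597, regime = climb

set_propeller: D = 2.809 m, P = 2.715 m (p = P/D = 0.966536); state ← (V=0, rpm=0)
set_airspeed(19.27): V ← 19.27 m/s
adjust_airspeed(+16.08): V ← 19.27 +16.08 = 35.35 m/s
adjust_airspeed(-2.25): V ← 35.35 -2.25 = 33.1 m/s
set_airspeed(37.89): V ← 37.89 m/s
adjust_airspeed(-7.33): V ← 37.89 -7.33 = 30.56 m/s
adjust_airspeed(-9.65): V ← 30.56 -9.65 = 20.91 m/s
throttle_to(7484): rpm ← 7484
final state: V = 20.91 m/s, rpm = 7484 → n = rpm/60 = 124.733333 rev/s
J = V / (n·D) = 20.91 / (124.733333 × 2.809) = 0.059679
regime bands: climb J<0.4833 | cruise [0.4833, 0.9665) | windmill J≥0.9665
J = 0.0597 → climb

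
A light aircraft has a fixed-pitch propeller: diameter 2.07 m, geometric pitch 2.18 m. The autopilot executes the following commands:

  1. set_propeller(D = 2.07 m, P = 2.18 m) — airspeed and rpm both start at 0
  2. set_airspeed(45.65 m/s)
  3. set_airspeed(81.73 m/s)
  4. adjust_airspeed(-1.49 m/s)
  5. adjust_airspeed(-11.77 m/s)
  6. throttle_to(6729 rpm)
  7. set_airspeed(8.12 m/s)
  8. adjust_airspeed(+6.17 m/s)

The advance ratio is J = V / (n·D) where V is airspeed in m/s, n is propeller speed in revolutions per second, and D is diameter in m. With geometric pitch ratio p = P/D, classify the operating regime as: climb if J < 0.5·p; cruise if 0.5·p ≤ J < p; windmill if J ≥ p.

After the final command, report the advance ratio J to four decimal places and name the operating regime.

set_propeller: D = 2.07 m, P = 2.18 m (p = P/D = 1.053140); state ← (V=0, rpm=0)
set_airspeed(45.65): V ← 45.65 m/s
set_airspeed(81.73): V ← 81.73 m/s
adjust_airspeed(-1.49): V ← 81.73 -1.49 = 80.24 m/s
adjust_airspeed(-11.77): V ← 80.24 -11.77 = 68.47 m/s
throttle_to(6729): rpm ← 6729
set_airspeed(8.12): V ← 8.12 m/s
adjust_airspeed(+6.17): V ← 8.12 +6.17 = 14.29 m/s
final state: V = 14.29 m/s, rpm = 6729 → n = rpm/60 = 112.150000 rev/s
J = V / (n·D) = 14.29 / (112.150000 × 2.07) = 0.061555
regime bands: climb J<0.5266 | cruise [0.5266, 1.0531) | windmill J≥1.0531
J = 0.0616 → climb

J = 0.0616, regime = climb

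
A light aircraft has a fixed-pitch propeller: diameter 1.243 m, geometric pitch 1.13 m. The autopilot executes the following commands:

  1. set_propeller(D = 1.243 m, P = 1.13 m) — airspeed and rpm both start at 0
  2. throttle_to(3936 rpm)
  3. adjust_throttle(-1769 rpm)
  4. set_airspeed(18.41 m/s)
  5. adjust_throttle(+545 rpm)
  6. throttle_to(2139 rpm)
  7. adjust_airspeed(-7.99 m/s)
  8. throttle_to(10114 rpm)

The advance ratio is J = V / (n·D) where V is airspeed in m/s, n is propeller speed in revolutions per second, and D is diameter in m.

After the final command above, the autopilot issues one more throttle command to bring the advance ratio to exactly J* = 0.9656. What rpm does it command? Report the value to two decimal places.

rpm = 520.90

set_propeller: D = 1.243 m, P = 1.13 m (p = P/D = 0.909091); state ← (V=0, rpm=0)
throttle_to(3936): rpm ← 3936
adjust_throttle(-1769): rpm ← 3936 -1769 = 2167
set_airspeed(18.41): V ← 18.41 m/s
adjust_throttle(+545): rpm ← 2167 +545 = 2712
throttle_to(2139): rpm ← 2139
adjust_airspeed(-7.99): V ← 18.41 -7.99 = 10.42 m/s
throttle_to(10114): rpm ← 10114
final state: V = 10.42 m/s, rpm = 10114 → n = rpm/60 = 168.566667 rev/s
target J* = 0.9656; solve J* = V/(n·D) for n: n = V/(J*·D) = 10.42/(0.9656 × 1.243) = 8.681591 rev/s
rpm = 60·n = 520.895474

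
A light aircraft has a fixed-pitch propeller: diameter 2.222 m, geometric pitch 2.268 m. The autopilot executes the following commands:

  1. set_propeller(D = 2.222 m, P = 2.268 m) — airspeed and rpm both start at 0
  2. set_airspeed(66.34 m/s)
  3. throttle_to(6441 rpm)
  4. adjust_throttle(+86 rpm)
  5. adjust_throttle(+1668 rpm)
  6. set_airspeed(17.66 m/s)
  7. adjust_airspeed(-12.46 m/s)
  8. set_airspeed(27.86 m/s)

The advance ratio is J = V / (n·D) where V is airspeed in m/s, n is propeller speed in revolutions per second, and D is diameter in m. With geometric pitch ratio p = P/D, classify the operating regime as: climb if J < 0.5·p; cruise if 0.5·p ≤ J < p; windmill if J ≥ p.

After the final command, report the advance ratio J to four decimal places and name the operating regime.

J = 0.0918, regime = climb

set_propeller: D = 2.222 m, P = 2.268 m (p = P/D = 1.020702); state ← (V=0, rpm=0)
set_airspeed(66.34): V ← 66.34 m/s
throttle_to(6441): rpm ← 6441
adjust_throttle(+86): rpm ← 6441 +86 = 6527
adjust_throttle(+1668): rpm ← 6527 +1668 = 8195
set_airspeed(17.66): V ← 17.66 m/s
adjust_airspeed(-12.46): V ← 17.66 -12.46 = 5.2 m/s
set_airspeed(27.86): V ← 27.86 m/s
final state: V = 27.86 m/s, rpm = 8195 → n = rpm/60 = 136.583333 rev/s
J = V / (n·D) = 27.86 / (136.583333 × 2.222) = 0.091799
regime bands: climb J<0.5104 | cruise [0.5104, 1.0207) | windmill J≥1.0207
J = 0.0918 → climb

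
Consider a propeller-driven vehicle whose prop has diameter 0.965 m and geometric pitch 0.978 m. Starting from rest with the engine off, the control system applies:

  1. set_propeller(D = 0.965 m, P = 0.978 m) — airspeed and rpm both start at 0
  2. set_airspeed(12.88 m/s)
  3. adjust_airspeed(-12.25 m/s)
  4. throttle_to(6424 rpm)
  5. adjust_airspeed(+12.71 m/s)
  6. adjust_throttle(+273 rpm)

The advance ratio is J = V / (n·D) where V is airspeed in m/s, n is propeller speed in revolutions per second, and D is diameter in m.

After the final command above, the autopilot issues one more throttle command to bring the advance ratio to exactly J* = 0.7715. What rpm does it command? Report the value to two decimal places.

set_propeller: D = 0.965 m, P = 0.978 m (p = P/D = 1.013472); state ← (V=0, rpm=0)
set_airspeed(12.88): V ← 12.88 m/s
adjust_airspeed(-12.25): V ← 12.88 -12.25 = 0.63 m/s
throttle_to(6424): rpm ← 6424
adjust_airspeed(+12.71): V ← 0.63 +12.71 = 13.34 m/s
adjust_throttle(+273): rpm ← 6424 +273 = 6697
final state: V = 13.34 m/s, rpm = 6697 → n = rpm/60 = 111.616667 rev/s
target J* = 0.7715; solve J* = V/(n·D) for n: n = V/(J*·D) = 13.34/(0.7715 × 0.965) = 17.918126 rev/s
rpm = 60·n = 1075.087559

rpm = 1075.09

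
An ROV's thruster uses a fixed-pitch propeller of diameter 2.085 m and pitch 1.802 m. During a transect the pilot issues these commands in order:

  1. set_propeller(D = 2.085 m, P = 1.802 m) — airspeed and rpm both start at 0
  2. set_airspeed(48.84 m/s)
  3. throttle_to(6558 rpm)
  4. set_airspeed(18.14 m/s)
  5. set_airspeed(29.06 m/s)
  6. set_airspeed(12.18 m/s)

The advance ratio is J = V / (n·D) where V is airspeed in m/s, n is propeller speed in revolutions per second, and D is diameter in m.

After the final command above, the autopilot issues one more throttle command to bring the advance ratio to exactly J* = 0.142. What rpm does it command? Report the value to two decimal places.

set_propeller: D = 2.085 m, P = 1.802 m (p = P/D = 0.864269); state ← (V=0, rpm=0)
set_airspeed(48.84): V ← 48.84 m/s
throttle_to(6558): rpm ← 6558
set_airspeed(18.14): V ← 18.14 m/s
set_airspeed(29.06): V ← 29.06 m/s
set_airspeed(12.18): V ← 12.18 m/s
final state: V = 12.18 m/s, rpm = 6558 → n = rpm/60 = 109.300000 rev/s
target J* = 0.142; solve J* = V/(n·D) for n: n = V/(J*·D) = 12.18/(0.142 × 2.085) = 41.138920 rev/s
rpm = 60·n = 2468.335191

rpm = 2468.34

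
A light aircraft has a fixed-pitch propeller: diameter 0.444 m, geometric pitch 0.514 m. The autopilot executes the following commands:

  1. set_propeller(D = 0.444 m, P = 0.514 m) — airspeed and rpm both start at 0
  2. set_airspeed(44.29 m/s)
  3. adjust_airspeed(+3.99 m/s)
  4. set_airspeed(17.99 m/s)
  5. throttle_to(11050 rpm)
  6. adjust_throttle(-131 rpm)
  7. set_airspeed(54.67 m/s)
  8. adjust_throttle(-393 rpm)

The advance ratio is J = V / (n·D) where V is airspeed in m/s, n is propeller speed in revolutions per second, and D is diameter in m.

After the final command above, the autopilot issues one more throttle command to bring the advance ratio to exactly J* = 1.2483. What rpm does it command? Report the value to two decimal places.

rpm = 5918.32

set_propeller: D = 0.444 m, P = 0.514 m (p = P/D = 1.157658); state ← (V=0, rpm=0)
set_airspeed(44.29): V ← 44.29 m/s
adjust_airspeed(+3.99): V ← 44.29 +3.99 = 48.28 m/s
set_airspeed(17.99): V ← 17.99 m/s
throttle_to(11050): rpm ← 11050
adjust_throttle(-131): rpm ← 11050 -131 = 10919
set_airspeed(54.67): V ← 54.67 m/s
adjust_throttle(-393): rpm ← 10919 -393 = 10526
final state: V = 54.67 m/s, rpm = 10526 → n = rpm/60 = 175.433333 rev/s
target J* = 1.2483; solve J* = V/(n·D) for n: n = V/(J*·D) = 54.67/(1.2483 × 0.444) = 98.638653 rev/s
rpm = 60·n = 5918.319184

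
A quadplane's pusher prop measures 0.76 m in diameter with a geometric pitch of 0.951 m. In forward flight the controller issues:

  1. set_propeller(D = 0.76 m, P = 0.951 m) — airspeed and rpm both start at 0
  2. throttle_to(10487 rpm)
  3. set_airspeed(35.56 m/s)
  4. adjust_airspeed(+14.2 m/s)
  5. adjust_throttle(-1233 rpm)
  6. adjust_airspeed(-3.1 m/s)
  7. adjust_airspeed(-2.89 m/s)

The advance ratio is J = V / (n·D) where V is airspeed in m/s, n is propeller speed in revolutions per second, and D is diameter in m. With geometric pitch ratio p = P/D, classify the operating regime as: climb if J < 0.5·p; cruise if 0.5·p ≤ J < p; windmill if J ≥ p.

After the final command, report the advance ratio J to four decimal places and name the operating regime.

set_propeller: D = 0.76 m, P = 0.951 m (p = P/D = 1.251316); state ← (V=0, rpm=0)
throttle_to(10487): rpm ← 10487
set_airspeed(35.56): V ← 35.56 m/s
adjust_airspeed(+14.2): V ← 35.56 +14.2 = 49.76 m/s
adjust_throttle(-1233): rpm ← 10487 -1233 = 9254
adjust_airspeed(-3.1): V ← 49.76 -3.1 = 46.66 m/s
adjust_airspeed(-2.89): V ← 46.66 -2.89 = 43.77 m/s
final state: V = 43.77 m/s, rpm = 9254 → n = rpm/60 = 154.233333 rev/s
J = V / (n·D) = 43.77 / (154.233333 × 0.76) = 0.373409
regime bands: climb J<0.6257 | cruise [0.6257, 1.2513) | windmill J≥1.2513
J = 0.3734 → climb

J = 0.3734, regime = climb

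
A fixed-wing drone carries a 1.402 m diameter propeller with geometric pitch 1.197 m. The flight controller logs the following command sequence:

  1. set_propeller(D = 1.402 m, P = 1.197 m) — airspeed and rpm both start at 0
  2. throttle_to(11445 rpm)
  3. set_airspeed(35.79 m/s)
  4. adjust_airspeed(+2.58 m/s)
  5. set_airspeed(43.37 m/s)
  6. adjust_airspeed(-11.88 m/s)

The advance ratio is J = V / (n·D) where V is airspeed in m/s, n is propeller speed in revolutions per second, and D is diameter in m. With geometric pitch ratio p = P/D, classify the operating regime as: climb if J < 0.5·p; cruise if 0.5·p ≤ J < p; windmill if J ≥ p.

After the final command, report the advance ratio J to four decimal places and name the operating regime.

J = 0.1177, regime = climb

set_propeller: D = 1.402 m, P = 1.197 m (p = P/D = 0.853780); state ← (V=0, rpm=0)
throttle_to(11445): rpm ← 11445
set_airspeed(35.79): V ← 35.79 m/s
adjust_airspeed(+2.58): V ← 35.79 +2.58 = 38.37 m/s
set_airspeed(43.37): V ← 43.37 m/s
adjust_airspeed(-11.88): V ← 43.37 -11.88 = 31.49 m/s
final state: V = 31.49 m/s, rpm = 11445 → n = rpm/60 = 190.750000 rev/s
J = V / (n·D) = 31.49 / (190.750000 × 1.402) = 0.117750
regime bands: climb J<0.4269 | cruise [0.4269, 0.8538) | windmill J≥0.8538
J = 0.1177 → climb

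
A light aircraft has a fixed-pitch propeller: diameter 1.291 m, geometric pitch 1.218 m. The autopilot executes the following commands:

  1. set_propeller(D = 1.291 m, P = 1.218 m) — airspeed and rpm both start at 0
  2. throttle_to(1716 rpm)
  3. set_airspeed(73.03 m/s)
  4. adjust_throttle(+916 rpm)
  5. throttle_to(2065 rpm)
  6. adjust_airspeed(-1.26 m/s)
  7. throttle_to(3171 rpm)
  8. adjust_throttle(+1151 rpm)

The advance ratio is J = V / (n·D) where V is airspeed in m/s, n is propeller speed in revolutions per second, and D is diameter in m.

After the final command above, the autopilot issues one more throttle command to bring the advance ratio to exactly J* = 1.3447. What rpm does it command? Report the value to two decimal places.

rpm = 2480.52

set_propeller: D = 1.291 m, P = 1.218 m (p = P/D = 0.943455); state ← (V=0, rpm=0)
throttle_to(1716): rpm ← 1716
set_airspeed(73.03): V ← 73.03 m/s
adjust_throttle(+916): rpm ← 1716 +916 = 2632
throttle_to(2065): rpm ← 2065
adjust_airspeed(-1.26): V ← 73.03 -1.26 = 71.77 m/s
throttle_to(3171): rpm ← 3171
adjust_throttle(+1151): rpm ← 3171 +1151 = 4322
final state: V = 71.77 m/s, rpm = 4322 → n = rpm/60 = 72.033333 rev/s
target J* = 1.3447; solve J* = V/(n·D) for n: n = V/(J*·D) = 71.77/(1.3447 × 1.291) = 41.341983 rev/s
rpm = 60·n = 2480.518952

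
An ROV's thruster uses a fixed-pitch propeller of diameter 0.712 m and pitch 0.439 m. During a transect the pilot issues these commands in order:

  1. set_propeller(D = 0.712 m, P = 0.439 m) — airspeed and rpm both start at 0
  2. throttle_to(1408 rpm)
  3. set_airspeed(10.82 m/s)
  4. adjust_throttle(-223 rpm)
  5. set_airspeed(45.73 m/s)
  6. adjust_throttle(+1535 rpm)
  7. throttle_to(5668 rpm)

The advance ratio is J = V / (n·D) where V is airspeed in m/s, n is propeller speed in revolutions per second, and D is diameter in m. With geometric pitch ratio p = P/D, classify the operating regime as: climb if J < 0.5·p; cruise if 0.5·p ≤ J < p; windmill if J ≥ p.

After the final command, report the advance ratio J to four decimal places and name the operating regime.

set_propeller: D = 0.712 m, P = 0.439 m (p = P/D = 0.616573); state ← (V=0, rpm=0)
throttle_to(1408): rpm ← 1408
set_airspeed(10.82): V ← 10.82 m/s
adjust_throttle(-223): rpm ← 1408 -223 = 1185
set_airspeed(45.73): V ← 45.73 m/s
adjust_throttle(+1535): rpm ← 1185 +1535 = 2720
throttle_to(5668): rpm ← 5668
final state: V = 45.73 m/s, rpm = 5668 → n = rpm/60 = 94.466667 rev/s
J = V / (n·D) = 45.73 / (94.466667 × 0.712) = 0.679896
regime bands: climb J<0.3083 | cruise [0.3083, 0.6166) | windmill J≥0.6166
J = 0.6799 → windmill

J = 0.6799, regime = windmill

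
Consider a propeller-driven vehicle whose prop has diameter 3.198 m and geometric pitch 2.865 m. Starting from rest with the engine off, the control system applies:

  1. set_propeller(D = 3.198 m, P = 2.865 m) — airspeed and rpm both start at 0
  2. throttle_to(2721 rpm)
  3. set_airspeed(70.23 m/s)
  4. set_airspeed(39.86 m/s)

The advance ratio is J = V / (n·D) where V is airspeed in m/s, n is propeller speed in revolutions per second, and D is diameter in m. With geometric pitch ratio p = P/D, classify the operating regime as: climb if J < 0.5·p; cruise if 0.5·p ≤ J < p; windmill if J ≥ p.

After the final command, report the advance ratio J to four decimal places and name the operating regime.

J = 0.2748, regime = climb

set_propeller: D = 3.198 m, P = 2.865 m (p = P/D = 0.895872); state ← (V=0, rpm=0)
throttle_to(2721): rpm ← 2721
set_airspeed(70.23): V ← 70.23 m/s
set_airspeed(39.86): V ← 39.86 m/s
final state: V = 39.86 m/s, rpm = 2721 → n = rpm/60 = 45.350000 rev/s
J = V / (n·D) = 39.86 / (45.350000 × 3.198) = 0.274841
regime bands: climb J<0.4479 | cruise [0.4479, 0.8959) | windmill J≥0.8959
J = 0.2748 → climb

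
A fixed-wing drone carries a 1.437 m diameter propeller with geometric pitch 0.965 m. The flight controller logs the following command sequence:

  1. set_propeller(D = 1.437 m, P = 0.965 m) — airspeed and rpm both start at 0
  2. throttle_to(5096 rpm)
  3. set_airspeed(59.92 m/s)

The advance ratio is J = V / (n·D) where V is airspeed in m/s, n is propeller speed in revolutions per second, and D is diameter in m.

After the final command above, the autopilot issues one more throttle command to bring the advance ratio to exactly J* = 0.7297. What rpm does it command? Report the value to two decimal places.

set_propeller: D = 1.437 m, P = 0.965 m (p = P/D = 0.671538); state ← (V=0, rpm=0)
throttle_to(5096): rpm ← 5096
set_airspeed(59.92): V ← 59.92 m/s
final state: V = 59.92 m/s, rpm = 5096 → n = rpm/60 = 84.933333 rev/s
target J* = 0.7297; solve J* = V/(n·D) for n: n = V/(J*·D) = 59.92/(0.7297 × 1.437) = 57.144007 rev/s
rpm = 60·n = 3428.640420

rpm = 3428.64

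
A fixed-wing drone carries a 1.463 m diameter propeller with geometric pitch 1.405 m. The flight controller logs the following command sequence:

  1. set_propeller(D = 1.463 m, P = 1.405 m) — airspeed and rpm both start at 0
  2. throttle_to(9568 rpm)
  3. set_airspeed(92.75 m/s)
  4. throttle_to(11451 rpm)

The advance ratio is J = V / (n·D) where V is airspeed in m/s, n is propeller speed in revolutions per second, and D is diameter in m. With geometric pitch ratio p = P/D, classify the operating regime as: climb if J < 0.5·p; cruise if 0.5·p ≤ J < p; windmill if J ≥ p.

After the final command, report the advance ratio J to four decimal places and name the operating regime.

set_propeller: D = 1.463 m, P = 1.405 m (p = P/D = 0.960355); state ← (V=0, rpm=0)
throttle_to(9568): rpm ← 9568
set_airspeed(92.75): V ← 92.75 m/s
throttle_to(11451): rpm ← 11451
final state: V = 92.75 m/s, rpm = 11451 → n = rpm/60 = 190.850000 rev/s
J = V / (n·D) = 92.75 / (190.850000 × 1.463) = 0.332183
regime bands: climb J<0.4802 | cruise [0.4802, 0.9604) | windmill J≥0.9604
J = 0.3322 → climb

J = 0.3322, regime = climb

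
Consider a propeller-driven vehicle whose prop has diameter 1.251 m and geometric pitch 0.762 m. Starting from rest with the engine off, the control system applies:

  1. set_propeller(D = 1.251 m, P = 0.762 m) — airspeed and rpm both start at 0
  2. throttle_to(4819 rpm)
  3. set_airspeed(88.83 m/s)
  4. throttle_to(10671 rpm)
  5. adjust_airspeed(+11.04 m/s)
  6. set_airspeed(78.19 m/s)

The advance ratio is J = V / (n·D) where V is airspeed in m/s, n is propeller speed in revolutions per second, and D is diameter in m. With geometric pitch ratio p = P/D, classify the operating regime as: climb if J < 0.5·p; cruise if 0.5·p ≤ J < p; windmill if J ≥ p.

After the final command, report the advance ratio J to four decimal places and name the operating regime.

J = 0.3514, regime = cruise

set_propeller: D = 1.251 m, P = 0.762 m (p = P/D = 0.609113); state ← (V=0, rpm=0)
throttle_to(4819): rpm ← 4819
set_airspeed(88.83): V ← 88.83 m/s
throttle_to(10671): rpm ← 10671
adjust_airspeed(+11.04): V ← 88.83 +11.04 = 99.87 m/s
set_airspeed(78.19): V ← 78.19 m/s
final state: V = 78.19 m/s, rpm = 10671 → n = rpm/60 = 177.850000 rev/s
J = V / (n·D) = 78.19 / (177.850000 × 1.251) = 0.351431
regime bands: climb J<0.3046 | cruise [0.3046, 0.6091) | windmill J≥0.6091
J = 0.3514 → cruise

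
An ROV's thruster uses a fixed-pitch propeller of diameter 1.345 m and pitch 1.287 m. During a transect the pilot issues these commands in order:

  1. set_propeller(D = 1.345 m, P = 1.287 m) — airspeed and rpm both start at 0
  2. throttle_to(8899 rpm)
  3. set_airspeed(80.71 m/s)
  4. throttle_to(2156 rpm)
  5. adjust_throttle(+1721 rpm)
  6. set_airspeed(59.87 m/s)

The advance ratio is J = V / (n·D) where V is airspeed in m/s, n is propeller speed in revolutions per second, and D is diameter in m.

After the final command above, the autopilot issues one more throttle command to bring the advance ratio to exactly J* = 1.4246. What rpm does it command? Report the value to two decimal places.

rpm = 1874.76

set_propeller: D = 1.345 m, P = 1.287 m (p = P/D = 0.956877); state ← (V=0, rpm=0)
throttle_to(8899): rpm ← 8899
set_airspeed(80.71): V ← 80.71 m/s
throttle_to(2156): rpm ← 2156
adjust_throttle(+1721): rpm ← 2156 +1721 = 3877
set_airspeed(59.87): V ← 59.87 m/s
final state: V = 59.87 m/s, rpm = 3877 → n = rpm/60 = 64.616667 rev/s
target J* = 1.4246; solve J* = V/(n·D) for n: n = V/(J*·D) = 59.87/(1.4246 × 1.345) = 31.245972 rev/s
rpm = 60·n = 1874.758296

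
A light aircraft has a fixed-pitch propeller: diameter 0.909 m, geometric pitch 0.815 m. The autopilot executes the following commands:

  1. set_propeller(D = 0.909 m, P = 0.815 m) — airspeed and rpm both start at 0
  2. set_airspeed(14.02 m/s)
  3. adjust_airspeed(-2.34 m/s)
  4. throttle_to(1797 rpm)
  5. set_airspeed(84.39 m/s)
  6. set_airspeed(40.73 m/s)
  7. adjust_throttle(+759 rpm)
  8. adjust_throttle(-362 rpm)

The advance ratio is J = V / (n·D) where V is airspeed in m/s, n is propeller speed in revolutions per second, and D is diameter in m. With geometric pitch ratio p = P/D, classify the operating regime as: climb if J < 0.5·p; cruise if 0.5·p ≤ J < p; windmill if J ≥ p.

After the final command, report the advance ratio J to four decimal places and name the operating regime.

set_propeller: D = 0.909 m, P = 0.815 m (p = P/D = 0.896590); state ← (V=0, rpm=0)
set_airspeed(14.02): V ← 14.02 m/s
adjust_airspeed(-2.34): V ← 14.02 -2.34 = 11.68 m/s
throttle_to(1797): rpm ← 1797
set_airspeed(84.39): V ← 84.39 m/s
set_airspeed(40.73): V ← 40.73 m/s
adjust_throttle(+759): rpm ← 1797 +759 = 2556
adjust_throttle(-362): rpm ← 2556 -362 = 2194
final state: V = 40.73 m/s, rpm = 2194 → n = rpm/60 = 36.566667 rev/s
J = V / (n·D) = 40.73 / (36.566667 × 0.909) = 1.225364
regime bands: climb J<0.4483 | cruise [0.4483, 0.8966) | windmill J≥0.8966
J = 1.2254 → windmill

J = 1.2254, regime = windmill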